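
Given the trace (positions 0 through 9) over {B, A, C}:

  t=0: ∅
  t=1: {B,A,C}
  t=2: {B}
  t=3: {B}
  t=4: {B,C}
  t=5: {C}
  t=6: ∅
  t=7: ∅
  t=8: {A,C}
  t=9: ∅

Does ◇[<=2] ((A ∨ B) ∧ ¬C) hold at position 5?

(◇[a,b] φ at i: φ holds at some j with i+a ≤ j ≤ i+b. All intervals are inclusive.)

Check ((A ∨ B) ∧ ¬C) at each j in [5,7]:
  j=5: false
  j=6: false
  j=7: false
No position in the window satisfies it → formula fails.

False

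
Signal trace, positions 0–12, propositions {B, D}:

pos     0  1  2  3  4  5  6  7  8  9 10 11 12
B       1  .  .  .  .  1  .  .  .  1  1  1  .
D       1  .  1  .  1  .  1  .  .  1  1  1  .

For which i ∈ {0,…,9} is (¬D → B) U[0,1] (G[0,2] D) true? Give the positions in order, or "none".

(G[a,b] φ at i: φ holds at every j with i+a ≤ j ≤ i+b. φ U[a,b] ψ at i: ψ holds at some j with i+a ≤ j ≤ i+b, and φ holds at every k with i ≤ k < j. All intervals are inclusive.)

Evaluate at each i in [0,9]:
  i=0: ✗ (no rhs in [0,1])
  i=1: ✗ (no rhs in [1,2])
  i=2: ✗ (no rhs in [2,3])
  i=3: ✗ (no rhs in [3,4])
  i=4: ✗ (no rhs in [4,5])
  i=5: ✗ (no rhs in [5,6])
  i=6: ✗ (no rhs in [6,7])
  i=7: ✗ (no rhs in [7,8])
  i=8: ✗ (lhs fails at k=8 before rhs at j=9)
  i=9: ✓ (rhs at j=9)

9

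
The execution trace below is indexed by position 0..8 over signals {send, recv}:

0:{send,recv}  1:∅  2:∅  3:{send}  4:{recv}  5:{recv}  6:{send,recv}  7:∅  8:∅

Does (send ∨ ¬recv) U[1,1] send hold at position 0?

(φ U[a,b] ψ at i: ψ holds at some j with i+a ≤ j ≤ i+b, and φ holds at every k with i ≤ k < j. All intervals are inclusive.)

False

Need some j in [1,1] with send, and (send ∨ ¬recv) at every k in [0,j-1].
  j=1: send false.
No j in the window works → until fails.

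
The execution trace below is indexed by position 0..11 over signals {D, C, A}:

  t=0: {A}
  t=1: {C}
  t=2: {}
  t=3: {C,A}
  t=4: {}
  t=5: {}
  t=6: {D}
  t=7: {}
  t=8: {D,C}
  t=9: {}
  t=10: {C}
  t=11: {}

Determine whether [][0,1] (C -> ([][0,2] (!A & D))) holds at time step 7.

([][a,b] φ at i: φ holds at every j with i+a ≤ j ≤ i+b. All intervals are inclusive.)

Check (C -> ([][0,2] (!A & D))) at every j in [7,8]:
  j=7: antecedent false → ✓
  j=8: antecedent true; consequent fails at 9 → ✗
Fails at j=8 → formula fails.

Does not hold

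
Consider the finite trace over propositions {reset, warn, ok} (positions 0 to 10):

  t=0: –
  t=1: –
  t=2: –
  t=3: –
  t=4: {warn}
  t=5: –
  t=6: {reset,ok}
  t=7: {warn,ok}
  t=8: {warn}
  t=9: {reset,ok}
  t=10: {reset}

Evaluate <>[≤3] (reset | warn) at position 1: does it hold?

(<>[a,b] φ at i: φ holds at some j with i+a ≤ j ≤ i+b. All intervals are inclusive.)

Check (reset | warn) at each j in [1,4]:
  j=1: false
  j=2: false
  j=3: false
  j=4: true
Found at j=4 → formula holds.

True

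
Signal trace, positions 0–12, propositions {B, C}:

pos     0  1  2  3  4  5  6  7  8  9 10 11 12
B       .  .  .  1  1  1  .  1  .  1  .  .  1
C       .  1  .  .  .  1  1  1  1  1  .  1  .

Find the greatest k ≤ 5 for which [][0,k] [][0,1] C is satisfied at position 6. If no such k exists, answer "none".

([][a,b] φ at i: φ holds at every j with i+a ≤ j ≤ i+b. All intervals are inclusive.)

2

[][0,1] C must hold from j=6 onward; find where it first fails.
  j=6: holds
  j=7: holds
  j=8: holds
  j=9: fails
Holds on [6,8], so largest k = 2.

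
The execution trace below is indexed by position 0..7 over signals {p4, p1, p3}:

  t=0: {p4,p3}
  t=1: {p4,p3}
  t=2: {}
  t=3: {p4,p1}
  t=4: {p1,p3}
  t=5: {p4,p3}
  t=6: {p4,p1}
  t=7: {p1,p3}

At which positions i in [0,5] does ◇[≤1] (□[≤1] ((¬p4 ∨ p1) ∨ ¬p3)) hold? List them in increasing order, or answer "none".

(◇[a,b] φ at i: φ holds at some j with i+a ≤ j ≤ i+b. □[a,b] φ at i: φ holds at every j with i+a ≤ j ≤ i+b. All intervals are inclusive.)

1, 2, 3, 5

Evaluate at each i in [0,5]:
  i=0: ✗ (none in [0,1])
  i=1: ✓ (witness j=2)
  i=2: ✓ (witness j=2)
  i=3: ✓ (witness j=3)
  i=4: ✗ (none in [4,5])
  i=5: ✓ (witness j=6)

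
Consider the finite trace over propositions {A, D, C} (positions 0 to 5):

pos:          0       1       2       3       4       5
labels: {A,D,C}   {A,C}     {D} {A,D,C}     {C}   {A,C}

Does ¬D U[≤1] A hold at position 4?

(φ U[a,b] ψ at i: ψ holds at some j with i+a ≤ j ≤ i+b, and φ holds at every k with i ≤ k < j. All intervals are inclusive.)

Yes

Need some j in [4,5] with A, and ¬D at every k in [4,j-1].
  j=4: A false.
  j=5: A holds; ¬D holds at every k in [4,4] → satisfied.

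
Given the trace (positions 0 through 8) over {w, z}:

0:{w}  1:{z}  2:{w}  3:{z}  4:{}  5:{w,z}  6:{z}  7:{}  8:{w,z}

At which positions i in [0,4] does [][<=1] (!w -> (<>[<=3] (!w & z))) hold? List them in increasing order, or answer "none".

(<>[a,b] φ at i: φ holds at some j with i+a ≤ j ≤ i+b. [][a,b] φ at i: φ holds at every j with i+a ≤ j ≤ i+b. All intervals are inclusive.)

Evaluate at each i in [0,4]:
  i=0: ✓ (all of [0,1])
  i=1: ✓ (all of [1,2])
  i=2: ✓ (all of [2,3])
  i=3: ✓ (all of [3,4])
  i=4: ✓ (all of [4,5])

0, 1, 2, 3, 4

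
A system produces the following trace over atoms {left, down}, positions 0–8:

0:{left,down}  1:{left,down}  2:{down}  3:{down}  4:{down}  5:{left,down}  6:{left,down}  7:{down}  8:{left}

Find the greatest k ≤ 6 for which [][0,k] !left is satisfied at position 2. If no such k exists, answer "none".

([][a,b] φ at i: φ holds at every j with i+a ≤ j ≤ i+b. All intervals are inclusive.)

2

!left must hold from j=2 onward; find where it first fails.
  j=2: holds
  j=3: holds
  j=4: holds
  j=5: fails
Holds on [2,4], so largest k = 2.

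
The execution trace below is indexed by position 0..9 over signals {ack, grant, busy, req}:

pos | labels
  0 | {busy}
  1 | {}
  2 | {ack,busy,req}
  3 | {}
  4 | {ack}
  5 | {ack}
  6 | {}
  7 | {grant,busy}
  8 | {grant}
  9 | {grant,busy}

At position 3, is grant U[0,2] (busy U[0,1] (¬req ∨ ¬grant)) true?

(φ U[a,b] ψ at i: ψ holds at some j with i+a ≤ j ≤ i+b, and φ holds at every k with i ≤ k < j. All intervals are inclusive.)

Need some j in [3,5] with (busy U[0,1] (¬req ∨ ¬grant)), and grant at every k in [3,j-1].
  j=3: (busy U[0,1] (¬req ∨ ¬grant)) holds; no prefix to check → satisfied.

True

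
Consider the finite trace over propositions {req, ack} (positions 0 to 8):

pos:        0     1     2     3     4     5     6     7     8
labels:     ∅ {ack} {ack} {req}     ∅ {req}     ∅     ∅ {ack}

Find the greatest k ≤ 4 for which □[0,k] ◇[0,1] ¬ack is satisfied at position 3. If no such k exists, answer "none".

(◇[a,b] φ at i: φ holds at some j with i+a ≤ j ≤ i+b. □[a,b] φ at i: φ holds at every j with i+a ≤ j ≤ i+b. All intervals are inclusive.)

◇[0,1] ¬ack must hold from j=3 onward; find where it first fails.
  j=3: holds
  j=4: holds
  j=5: holds
  j=6: holds
  j=7: holds
Holds through j=7; largest k = 4.

4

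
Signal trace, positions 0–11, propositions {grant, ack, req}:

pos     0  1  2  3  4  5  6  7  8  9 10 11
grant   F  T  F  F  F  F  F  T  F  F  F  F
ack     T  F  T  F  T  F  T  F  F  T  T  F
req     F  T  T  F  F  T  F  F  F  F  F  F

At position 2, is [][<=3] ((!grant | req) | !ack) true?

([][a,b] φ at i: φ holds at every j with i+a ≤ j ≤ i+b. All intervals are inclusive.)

True

Check ((!grant | req) | !ack) at every j in [2,5]:
  j=2: true
  j=3: true
  j=4: true
  j=5: true
All positions satisfy it → formula holds.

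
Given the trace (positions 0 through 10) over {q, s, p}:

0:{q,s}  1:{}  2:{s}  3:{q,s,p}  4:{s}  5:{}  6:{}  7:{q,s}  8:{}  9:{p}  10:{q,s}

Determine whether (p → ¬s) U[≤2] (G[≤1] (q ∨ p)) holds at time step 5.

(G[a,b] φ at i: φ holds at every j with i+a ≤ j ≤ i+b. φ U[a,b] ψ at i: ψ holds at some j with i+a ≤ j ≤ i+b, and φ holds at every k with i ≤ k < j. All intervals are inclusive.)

Need some j in [5,7] with G[≤1] (q ∨ p), and (p → ¬s) at every k in [5,j-1].
  j=5: G[≤1] (q ∨ p) — fails at 5.
  j=6: G[≤1] (q ∨ p) — fails at 6.
  j=7: G[≤1] (q ∨ p) — fails at 8.
No j in the window works → until fails.

No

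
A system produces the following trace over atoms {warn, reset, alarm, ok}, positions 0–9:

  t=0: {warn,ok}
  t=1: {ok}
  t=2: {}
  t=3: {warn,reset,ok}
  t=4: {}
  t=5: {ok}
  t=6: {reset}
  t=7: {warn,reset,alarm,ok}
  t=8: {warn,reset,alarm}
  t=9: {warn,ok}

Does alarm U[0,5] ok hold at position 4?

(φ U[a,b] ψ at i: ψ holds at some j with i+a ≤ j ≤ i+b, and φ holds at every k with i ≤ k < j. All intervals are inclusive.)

No

Need some j in [4,9] with ok, and alarm at every k in [4,j-1].
  j=4: ok false.
  j=5: ok holds, but alarm fails at k=4 → not this j.
  j=6: ok false.
  j=7: ok holds, but alarm fails at k=4 → not this j.
  j=8: ok false.
  j=9: ok holds, but alarm fails at k=4 → not this j.
No j in the window works → until fails.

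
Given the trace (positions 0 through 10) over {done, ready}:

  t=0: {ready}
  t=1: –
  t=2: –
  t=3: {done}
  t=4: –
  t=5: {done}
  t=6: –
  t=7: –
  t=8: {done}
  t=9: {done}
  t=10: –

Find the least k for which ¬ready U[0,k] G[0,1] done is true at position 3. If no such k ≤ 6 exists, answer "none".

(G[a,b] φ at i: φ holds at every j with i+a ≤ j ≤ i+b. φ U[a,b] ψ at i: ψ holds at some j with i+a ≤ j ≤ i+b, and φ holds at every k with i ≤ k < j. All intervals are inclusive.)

5

Need earliest j ≥ 3 with G[0,1] done, and ¬ready at every k in [3,j-1].
  j=3: rhs fails.
  j=4: rhs fails.
  j=5: rhs fails.
  j=6: rhs fails.
  j=7: rhs fails.
  j=8: rhs holds; lhs holds on [3,7]. k = 5.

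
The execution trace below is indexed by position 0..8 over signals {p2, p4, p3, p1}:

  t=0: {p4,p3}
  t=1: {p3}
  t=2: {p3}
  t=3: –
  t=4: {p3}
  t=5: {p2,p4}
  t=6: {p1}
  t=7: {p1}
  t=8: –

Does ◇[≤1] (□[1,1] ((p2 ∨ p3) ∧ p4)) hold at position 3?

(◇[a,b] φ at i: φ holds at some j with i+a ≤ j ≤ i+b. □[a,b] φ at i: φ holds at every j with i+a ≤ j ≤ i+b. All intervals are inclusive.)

Holds

Check □[1,1] ((p2 ∨ p3) ∧ p4) at each j in [3,4]:
  j=3: fails at 4
  j=4: holds on [5,5]
Found at j=4 → formula holds.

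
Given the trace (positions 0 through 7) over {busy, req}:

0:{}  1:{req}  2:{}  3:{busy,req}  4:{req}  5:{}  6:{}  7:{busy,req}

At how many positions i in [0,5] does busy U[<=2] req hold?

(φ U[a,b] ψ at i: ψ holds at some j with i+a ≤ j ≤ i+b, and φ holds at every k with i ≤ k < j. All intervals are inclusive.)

Evaluate at each i in [0,5]:
  i=0: ✗ (lhs fails at k=0 before rhs at j=1)
  i=1: ✓ (rhs at j=1)
  i=2: ✗ (lhs fails at k=2 before rhs at j=3)
  i=3: ✓ (rhs at j=3)
  i=4: ✓ (rhs at j=4)
  i=5: ✗ (lhs fails at k=5 before rhs at j=7)
Positions where it holds: {1, 3, 4} → 3.

3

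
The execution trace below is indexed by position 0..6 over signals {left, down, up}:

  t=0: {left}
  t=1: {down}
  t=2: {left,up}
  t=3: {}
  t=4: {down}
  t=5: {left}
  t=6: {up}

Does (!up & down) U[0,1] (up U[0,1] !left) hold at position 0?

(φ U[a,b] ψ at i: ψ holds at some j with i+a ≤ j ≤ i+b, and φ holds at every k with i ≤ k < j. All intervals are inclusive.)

Does not hold

Need some j in [0,1] with (up U[0,1] !left), and (!up & down) at every k in [0,j-1].
  j=0: (up U[0,1] !left) — fails.
  j=1: (up U[0,1] !left) holds, but (!up & down) fails at k=0 → not this j.
No j in the window works → until fails.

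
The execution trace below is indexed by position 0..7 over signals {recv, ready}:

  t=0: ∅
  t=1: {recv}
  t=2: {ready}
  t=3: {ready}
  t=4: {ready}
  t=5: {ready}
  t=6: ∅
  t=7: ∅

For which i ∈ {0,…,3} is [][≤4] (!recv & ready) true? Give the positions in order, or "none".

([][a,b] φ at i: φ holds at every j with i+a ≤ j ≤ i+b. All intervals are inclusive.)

none

Evaluate at each i in [0,3]:
  i=0: ✗ (fails at j=0)
  i=1: ✗ (fails at j=1)
  i=2: ✗ (fails at j=6)
  i=3: ✗ (fails at j=6)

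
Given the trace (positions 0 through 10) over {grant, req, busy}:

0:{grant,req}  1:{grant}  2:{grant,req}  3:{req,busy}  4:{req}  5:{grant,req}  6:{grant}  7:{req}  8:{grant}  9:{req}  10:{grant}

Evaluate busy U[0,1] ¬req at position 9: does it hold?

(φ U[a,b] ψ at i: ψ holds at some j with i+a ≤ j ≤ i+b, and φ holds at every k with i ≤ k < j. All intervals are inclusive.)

Need some j in [9,10] with ¬req, and busy at every k in [9,j-1].
  j=9: ¬req false.
  j=10: ¬req holds, but busy fails at k=9 → not this j.
No j in the window works → until fails.

False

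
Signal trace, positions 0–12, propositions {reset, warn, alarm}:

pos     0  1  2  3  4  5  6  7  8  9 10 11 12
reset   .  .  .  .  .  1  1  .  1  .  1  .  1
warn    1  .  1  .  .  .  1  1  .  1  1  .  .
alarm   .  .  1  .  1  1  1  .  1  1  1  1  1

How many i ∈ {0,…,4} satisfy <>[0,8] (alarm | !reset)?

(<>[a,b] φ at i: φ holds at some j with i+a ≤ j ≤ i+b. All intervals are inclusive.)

Evaluate at each i in [0,4]:
  i=0: ✓ (witness j=0)
  i=1: ✓ (witness j=1)
  i=2: ✓ (witness j=2)
  i=3: ✓ (witness j=3)
  i=4: ✓ (witness j=4)
Positions where it holds: {0, 1, 2, 3, 4} → 5.

5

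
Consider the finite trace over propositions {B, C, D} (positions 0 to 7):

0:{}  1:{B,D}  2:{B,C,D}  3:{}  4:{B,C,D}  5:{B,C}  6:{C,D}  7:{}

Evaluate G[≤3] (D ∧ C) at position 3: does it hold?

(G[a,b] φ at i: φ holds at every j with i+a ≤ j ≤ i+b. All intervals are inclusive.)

Check (D ∧ C) at every j in [3,6]:
  j=3: false
  j=4: true
  j=5: false
  j=6: true
Fails at j=3 → formula fails.

Does not hold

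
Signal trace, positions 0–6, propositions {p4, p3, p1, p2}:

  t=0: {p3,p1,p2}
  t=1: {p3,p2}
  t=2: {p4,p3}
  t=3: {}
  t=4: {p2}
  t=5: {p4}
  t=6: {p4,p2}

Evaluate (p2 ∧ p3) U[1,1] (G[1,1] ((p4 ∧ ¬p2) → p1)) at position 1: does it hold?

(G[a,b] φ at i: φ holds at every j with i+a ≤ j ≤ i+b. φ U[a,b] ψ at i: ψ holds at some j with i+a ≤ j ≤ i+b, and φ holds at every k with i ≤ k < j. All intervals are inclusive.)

Holds

Need some j in [2,2] with G[1,1] ((p4 ∧ ¬p2) → p1), and (p2 ∧ p3) at every k in [1,j-1].
  j=2: G[1,1] ((p4 ∧ ¬p2) → p1) holds; (p2 ∧ p3) holds at every k in [1,1] → satisfied.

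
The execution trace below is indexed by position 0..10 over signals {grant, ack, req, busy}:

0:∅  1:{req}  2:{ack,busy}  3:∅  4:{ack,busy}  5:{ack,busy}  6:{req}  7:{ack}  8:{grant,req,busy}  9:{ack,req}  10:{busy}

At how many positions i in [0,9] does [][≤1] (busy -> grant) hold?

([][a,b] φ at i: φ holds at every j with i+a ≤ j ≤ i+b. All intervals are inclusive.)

4

Evaluate at each i in [0,9]:
  i=0: ✓ (all of [0,1])
  i=1: ✗ (fails at j=2)
  i=2: ✗ (fails at j=2)
  i=3: ✗ (fails at j=4)
  i=4: ✗ (fails at j=4)
  i=5: ✗ (fails at j=5)
  i=6: ✓ (all of [6,7])
  i=7: ✓ (all of [7,8])
  i=8: ✓ (all of [8,9])
  i=9: ✗ (fails at j=10)
Positions where it holds: {0, 6, 7, 8} → 4.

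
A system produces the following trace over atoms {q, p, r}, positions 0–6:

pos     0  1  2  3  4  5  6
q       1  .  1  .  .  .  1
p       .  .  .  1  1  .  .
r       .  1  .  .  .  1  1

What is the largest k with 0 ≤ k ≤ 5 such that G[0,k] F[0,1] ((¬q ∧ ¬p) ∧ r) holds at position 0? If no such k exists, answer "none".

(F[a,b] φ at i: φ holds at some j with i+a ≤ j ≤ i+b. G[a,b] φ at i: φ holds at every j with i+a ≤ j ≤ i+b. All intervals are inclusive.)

1

F[0,1] ((¬q ∧ ¬p) ∧ r) must hold from j=0 onward; find where it first fails.
  j=0: holds
  j=1: holds
  j=2: fails
Holds on [0,1], so largest k = 1.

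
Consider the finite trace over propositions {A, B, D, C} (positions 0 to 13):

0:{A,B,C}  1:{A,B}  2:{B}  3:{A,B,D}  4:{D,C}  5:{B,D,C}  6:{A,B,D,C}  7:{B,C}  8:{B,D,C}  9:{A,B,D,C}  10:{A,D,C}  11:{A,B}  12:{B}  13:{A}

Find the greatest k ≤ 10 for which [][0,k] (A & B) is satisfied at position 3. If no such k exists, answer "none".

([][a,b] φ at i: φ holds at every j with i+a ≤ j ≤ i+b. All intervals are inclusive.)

0

(A & B) must hold from j=3 onward; find where it first fails.
  j=3: holds
  j=4: fails
Holds on [3,3], so largest k = 0.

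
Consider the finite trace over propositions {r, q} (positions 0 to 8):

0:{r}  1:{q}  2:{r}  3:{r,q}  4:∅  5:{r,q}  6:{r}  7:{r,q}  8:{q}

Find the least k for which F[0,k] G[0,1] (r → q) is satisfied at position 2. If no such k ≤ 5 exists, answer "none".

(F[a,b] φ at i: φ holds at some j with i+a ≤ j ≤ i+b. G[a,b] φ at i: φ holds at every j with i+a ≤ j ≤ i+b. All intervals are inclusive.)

Scan j = 2,3,… for G[0,1] (r → q):
  j=2: fails
  j=3: holds
First hit at j=3, so smallest k = 3-2 = 1.

1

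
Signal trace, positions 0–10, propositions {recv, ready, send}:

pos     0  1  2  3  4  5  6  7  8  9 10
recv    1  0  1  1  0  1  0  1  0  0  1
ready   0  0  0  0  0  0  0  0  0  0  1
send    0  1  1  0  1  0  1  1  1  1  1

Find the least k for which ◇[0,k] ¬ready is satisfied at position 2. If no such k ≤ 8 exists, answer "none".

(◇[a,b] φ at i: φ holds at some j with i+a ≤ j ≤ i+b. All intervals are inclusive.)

0

Scan j = 2,3,… for ¬ready:
  j=2: holds
First hit at j=2, so smallest k = 2-2 = 0.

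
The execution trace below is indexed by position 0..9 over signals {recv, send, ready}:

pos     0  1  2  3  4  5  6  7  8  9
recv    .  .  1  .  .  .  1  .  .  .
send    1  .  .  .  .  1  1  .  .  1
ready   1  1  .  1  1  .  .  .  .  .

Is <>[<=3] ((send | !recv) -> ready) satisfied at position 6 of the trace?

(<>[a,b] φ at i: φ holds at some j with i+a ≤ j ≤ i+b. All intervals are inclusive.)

False

Check ((send | !recv) -> ready) at each j in [6,9]:
  j=6: false
  j=7: false
  j=8: false
  j=9: false
No position in the window satisfies it → formula fails.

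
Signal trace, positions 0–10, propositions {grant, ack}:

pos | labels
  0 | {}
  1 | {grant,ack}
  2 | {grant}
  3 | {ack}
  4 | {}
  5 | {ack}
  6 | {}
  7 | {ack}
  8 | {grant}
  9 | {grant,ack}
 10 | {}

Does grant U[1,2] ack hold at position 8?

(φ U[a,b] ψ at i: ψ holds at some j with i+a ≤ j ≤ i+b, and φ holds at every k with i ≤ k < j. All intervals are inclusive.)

Yes

Need some j in [9,10] with ack, and grant at every k in [8,j-1].
  j=9: ack holds; grant holds at every k in [8,8] → satisfied.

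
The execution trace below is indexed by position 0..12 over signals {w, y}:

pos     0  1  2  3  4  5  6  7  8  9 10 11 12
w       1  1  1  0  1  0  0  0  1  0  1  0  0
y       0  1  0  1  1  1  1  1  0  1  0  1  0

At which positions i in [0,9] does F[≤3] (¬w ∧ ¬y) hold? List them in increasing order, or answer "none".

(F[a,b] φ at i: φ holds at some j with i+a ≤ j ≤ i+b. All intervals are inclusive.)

Evaluate at each i in [0,9]:
  i=0: ✗ (none in [0,3])
  i=1: ✗ (none in [1,4])
  i=2: ✗ (none in [2,5])
  i=3: ✗ (none in [3,6])
  i=4: ✗ (none in [4,7])
  i=5: ✗ (none in [5,8])
  i=6: ✗ (none in [6,9])
  i=7: ✗ (none in [7,10])
  i=8: ✗ (none in [8,11])
  i=9: ✓ (witness j=12)

9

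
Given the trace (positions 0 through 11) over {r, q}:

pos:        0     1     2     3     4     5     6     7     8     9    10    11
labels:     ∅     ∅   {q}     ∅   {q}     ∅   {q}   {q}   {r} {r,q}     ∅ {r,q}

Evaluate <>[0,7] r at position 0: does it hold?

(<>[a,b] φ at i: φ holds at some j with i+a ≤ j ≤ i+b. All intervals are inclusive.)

Check r at each j in [0,7]:
  j=0: false
  j=1: false
  j=2: false
  j=3: false
  j=4: false
  j=5: false
  j=6: false
  j=7: false
No position in the window satisfies it → formula fails.

No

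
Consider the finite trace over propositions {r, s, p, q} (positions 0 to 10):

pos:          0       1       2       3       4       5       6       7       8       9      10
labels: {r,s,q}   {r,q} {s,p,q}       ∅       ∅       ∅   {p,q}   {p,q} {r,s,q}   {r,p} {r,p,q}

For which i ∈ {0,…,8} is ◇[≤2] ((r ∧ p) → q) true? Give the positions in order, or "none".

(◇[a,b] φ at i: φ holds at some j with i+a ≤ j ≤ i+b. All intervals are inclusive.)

Evaluate at each i in [0,8]:
  i=0: ✓ (witness j=0)
  i=1: ✓ (witness j=1)
  i=2: ✓ (witness j=2)
  i=3: ✓ (witness j=3)
  i=4: ✓ (witness j=4)
  i=5: ✓ (witness j=5)
  i=6: ✓ (witness j=6)
  i=7: ✓ (witness j=7)
  i=8: ✓ (witness j=8)

0, 1, 2, 3, 4, 5, 6, 7, 8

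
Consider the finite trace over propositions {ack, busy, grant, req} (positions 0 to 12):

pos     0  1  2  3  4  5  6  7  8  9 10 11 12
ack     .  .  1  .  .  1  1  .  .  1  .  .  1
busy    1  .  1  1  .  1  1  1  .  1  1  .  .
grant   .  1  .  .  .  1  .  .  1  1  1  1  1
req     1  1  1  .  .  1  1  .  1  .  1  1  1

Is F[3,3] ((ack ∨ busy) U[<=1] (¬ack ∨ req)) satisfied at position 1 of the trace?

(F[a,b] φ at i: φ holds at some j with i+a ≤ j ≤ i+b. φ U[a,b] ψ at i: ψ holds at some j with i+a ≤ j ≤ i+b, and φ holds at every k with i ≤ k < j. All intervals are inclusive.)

Check ((ack ∨ busy) U[<=1] (¬ack ∨ req)) at each j in [4,4]:
  j=4: holds
Found at j=4 → formula holds.

True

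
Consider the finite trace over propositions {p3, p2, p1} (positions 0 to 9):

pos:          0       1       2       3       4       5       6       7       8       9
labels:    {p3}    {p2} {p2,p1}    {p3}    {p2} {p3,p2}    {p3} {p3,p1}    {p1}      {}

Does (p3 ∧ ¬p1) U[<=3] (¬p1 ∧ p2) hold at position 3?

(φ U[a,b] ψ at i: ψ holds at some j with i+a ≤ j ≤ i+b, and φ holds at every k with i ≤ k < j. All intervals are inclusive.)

True

Need some j in [3,6] with (¬p1 ∧ p2), and (p3 ∧ ¬p1) at every k in [3,j-1].
  j=3: (¬p1 ∧ p2) false.
  j=4: (¬p1 ∧ p2) holds; (p3 ∧ ¬p1) holds at every k in [3,3] → satisfied.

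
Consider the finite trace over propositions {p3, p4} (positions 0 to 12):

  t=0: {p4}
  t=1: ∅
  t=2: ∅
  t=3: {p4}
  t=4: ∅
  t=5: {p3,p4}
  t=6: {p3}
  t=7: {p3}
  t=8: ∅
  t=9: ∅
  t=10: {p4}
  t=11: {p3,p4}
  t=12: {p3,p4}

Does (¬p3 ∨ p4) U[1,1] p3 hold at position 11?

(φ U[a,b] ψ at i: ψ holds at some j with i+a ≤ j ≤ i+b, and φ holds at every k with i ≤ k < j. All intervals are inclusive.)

Holds

Need some j in [12,12] with p3, and (¬p3 ∨ p4) at every k in [11,j-1].
  j=12: p3 holds; (¬p3 ∨ p4) holds at every k in [11,11] → satisfied.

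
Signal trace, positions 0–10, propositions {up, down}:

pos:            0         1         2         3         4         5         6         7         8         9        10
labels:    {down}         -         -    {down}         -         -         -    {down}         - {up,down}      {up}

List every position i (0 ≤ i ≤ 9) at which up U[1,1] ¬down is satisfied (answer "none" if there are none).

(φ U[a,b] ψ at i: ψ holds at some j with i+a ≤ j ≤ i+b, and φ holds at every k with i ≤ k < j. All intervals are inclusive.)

Evaluate at each i in [0,9]:
  i=0: ✗ (lhs fails at k=0 before rhs at j=1)
  i=1: ✗ (lhs fails at k=1 before rhs at j=2)
  i=2: ✗ (no rhs in [3,3])
  i=3: ✗ (lhs fails at k=3 before rhs at j=4)
  i=4: ✗ (lhs fails at k=4 before rhs at j=5)
  i=5: ✗ (lhs fails at k=5 before rhs at j=6)
  i=6: ✗ (no rhs in [7,7])
  i=7: ✗ (lhs fails at k=7 before rhs at j=8)
  i=8: ✗ (no rhs in [9,9])
  i=9: ✓ (rhs at j=10; lhs holds on [9,9])

9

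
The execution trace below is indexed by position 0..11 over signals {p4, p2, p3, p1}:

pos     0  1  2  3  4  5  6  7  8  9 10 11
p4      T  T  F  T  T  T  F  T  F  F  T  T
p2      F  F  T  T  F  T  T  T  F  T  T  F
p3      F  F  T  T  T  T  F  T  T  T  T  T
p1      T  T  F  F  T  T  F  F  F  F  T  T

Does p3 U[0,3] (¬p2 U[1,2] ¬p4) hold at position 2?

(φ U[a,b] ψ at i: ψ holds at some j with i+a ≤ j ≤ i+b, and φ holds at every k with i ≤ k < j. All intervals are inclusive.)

Does not hold

Need some j in [2,5] with (¬p2 U[1,2] ¬p4), and p3 at every k in [2,j-1].
  j=2: (¬p2 U[1,2] ¬p4) — fails.
  j=3: (¬p2 U[1,2] ¬p4) — fails.
  j=4: (¬p2 U[1,2] ¬p4) — fails.
  j=5: (¬p2 U[1,2] ¬p4) — fails.
No j in the window works → until fails.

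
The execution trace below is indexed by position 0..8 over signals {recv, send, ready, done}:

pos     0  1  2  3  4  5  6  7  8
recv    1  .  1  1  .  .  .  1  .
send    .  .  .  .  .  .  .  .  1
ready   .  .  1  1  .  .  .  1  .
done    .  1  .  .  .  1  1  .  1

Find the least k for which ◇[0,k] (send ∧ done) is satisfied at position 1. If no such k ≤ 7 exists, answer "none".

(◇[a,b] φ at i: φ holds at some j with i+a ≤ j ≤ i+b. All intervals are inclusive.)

Scan j = 1,2,… for (send ∧ done):
  j=1: fails
  j=2: fails
  j=3: fails
  j=4: fails
  j=5: fails
  j=6: fails
  j=7: fails
  j=8: holds
First hit at j=8, so smallest k = 8-1 = 7.

7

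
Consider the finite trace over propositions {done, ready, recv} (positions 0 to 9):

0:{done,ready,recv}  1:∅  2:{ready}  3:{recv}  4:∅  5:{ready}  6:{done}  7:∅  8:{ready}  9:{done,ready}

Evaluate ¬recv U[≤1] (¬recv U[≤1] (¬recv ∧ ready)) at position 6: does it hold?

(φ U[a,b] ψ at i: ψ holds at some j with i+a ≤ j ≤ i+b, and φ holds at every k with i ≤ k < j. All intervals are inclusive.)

True

Need some j in [6,7] with (¬recv U[≤1] (¬recv ∧ ready)), and ¬recv at every k in [6,j-1].
  j=6: (¬recv U[≤1] (¬recv ∧ ready)) — fails.
  j=7: (¬recv U[≤1] (¬recv ∧ ready)) holds; ¬recv holds at every k in [6,6] → satisfied.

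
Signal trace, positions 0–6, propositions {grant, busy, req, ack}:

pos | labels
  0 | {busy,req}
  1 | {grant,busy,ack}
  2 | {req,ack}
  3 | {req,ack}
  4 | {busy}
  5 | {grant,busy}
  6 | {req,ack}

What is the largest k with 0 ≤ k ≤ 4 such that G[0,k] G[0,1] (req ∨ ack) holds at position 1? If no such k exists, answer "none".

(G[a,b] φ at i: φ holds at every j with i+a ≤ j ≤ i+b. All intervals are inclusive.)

1

G[0,1] (req ∨ ack) must hold from j=1 onward; find where it first fails.
  j=1: holds
  j=2: holds
  j=3: fails
Holds on [1,2], so largest k = 1.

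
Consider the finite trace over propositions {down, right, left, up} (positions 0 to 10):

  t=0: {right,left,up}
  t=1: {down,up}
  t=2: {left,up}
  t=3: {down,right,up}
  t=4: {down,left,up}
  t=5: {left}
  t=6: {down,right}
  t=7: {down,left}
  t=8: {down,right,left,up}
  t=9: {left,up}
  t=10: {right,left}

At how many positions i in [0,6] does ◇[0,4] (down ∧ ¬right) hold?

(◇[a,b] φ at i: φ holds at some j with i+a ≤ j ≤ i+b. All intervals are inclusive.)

Evaluate at each i in [0,6]:
  i=0: ✓ (witness j=1)
  i=1: ✓ (witness j=1)
  i=2: ✓ (witness j=4)
  i=3: ✓ (witness j=4)
  i=4: ✓ (witness j=4)
  i=5: ✓ (witness j=7)
  i=6: ✓ (witness j=7)
Positions where it holds: {0, 1, 2, 3, 4, 5, 6} → 7.

7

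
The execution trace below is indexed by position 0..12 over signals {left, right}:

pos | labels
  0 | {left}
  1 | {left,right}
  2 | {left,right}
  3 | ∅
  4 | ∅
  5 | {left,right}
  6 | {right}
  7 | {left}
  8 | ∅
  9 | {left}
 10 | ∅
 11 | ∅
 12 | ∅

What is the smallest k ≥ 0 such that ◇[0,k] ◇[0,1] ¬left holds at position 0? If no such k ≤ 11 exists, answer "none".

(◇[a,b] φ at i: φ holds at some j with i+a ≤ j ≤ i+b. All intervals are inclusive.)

Scan j = 0,1,… for ◇[0,1] ¬left:
  j=0: fails
  j=1: fails
  j=2: holds
First hit at j=2, so smallest k = 2-0 = 2.

2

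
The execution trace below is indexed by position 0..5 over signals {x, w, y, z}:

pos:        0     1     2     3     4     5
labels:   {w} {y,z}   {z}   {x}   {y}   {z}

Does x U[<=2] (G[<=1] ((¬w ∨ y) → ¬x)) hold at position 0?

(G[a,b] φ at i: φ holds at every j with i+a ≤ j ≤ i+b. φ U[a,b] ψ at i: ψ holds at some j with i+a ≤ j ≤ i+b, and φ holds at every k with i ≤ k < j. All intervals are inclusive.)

Holds

Need some j in [0,2] with G[<=1] ((¬w ∨ y) → ¬x), and x at every k in [0,j-1].
  j=0: G[<=1] ((¬w ∨ y) → ¬x) holds; no prefix to check → satisfied.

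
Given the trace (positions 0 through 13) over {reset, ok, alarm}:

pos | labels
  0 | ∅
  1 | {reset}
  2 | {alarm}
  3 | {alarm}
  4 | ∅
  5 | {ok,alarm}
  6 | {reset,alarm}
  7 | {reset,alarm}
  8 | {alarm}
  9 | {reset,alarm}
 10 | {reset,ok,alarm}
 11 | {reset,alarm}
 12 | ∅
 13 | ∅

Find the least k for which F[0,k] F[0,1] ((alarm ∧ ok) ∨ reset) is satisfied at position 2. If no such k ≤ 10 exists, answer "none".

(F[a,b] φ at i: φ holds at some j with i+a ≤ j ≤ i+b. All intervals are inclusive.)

Scan j = 2,3,… for F[0,1] ((alarm ∧ ok) ∨ reset):
  j=2: fails
  j=3: fails
  j=4: holds
First hit at j=4, so smallest k = 4-2 = 2.

2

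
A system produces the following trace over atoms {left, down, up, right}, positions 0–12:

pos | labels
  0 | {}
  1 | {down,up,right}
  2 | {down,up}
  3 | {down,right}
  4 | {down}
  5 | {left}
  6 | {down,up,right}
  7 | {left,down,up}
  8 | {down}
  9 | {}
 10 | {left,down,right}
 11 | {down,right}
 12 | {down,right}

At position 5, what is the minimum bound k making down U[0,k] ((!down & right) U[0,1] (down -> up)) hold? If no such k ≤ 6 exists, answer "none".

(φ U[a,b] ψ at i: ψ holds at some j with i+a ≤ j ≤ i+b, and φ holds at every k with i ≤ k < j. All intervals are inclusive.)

Need earliest j ≥ 5 with ((!down & right) U[0,1] (down -> up)), and down at every k in [5,j-1].
  j=5: rhs holds (empty prefix). k = 0.

0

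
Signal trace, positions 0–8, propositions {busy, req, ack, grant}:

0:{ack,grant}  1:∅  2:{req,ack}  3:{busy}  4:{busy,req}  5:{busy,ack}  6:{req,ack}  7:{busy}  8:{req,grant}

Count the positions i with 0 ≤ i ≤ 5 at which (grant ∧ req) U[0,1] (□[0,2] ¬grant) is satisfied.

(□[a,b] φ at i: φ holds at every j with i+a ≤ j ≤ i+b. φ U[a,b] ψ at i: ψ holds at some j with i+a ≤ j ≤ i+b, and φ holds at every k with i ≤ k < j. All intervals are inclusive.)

5

Evaluate at each i in [0,5]:
  i=0: ✗ (lhs fails at k=0 before rhs at j=1)
  i=1: ✓ (rhs at j=1)
  i=2: ✓ (rhs at j=2)
  i=3: ✓ (rhs at j=3)
  i=4: ✓ (rhs at j=4)
  i=5: ✓ (rhs at j=5)
Positions where it holds: {1, 2, 3, 4, 5} → 5.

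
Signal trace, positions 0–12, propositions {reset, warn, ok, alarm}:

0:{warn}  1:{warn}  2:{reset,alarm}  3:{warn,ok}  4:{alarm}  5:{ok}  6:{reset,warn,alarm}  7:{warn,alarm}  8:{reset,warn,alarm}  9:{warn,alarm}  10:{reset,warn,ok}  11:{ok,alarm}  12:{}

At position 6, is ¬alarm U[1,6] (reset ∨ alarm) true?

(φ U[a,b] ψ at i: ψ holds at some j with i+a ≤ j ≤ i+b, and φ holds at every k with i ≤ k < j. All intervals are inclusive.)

Need some j in [7,12] with (reset ∨ alarm), and ¬alarm at every k in [6,j-1].
  j=7: (reset ∨ alarm) holds, but ¬alarm fails at k=6 → not this j.
  j=8: (reset ∨ alarm) holds, but ¬alarm fails at k=6 → not this j.
  j=9: (reset ∨ alarm) holds, but ¬alarm fails at k=6 → not this j.
  j=10: (reset ∨ alarm) holds, but ¬alarm fails at k=6 → not this j.
  j=11: (reset ∨ alarm) holds, but ¬alarm fails at k=6 → not this j.
  j=12: (reset ∨ alarm) false.
No j in the window works → until fails.

Does not hold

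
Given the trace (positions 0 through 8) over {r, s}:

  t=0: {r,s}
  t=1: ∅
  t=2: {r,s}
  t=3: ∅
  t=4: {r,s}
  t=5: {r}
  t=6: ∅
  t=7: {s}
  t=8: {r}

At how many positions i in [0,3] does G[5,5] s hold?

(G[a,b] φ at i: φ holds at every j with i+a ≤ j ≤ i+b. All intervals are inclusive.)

1

Evaluate at each i in [0,3]:
  i=0: ✗ (fails at j=5)
  i=1: ✗ (fails at j=6)
  i=2: ✓ (all of [7,7])
  i=3: ✗ (fails at j=8)
Positions where it holds: {2} → 1.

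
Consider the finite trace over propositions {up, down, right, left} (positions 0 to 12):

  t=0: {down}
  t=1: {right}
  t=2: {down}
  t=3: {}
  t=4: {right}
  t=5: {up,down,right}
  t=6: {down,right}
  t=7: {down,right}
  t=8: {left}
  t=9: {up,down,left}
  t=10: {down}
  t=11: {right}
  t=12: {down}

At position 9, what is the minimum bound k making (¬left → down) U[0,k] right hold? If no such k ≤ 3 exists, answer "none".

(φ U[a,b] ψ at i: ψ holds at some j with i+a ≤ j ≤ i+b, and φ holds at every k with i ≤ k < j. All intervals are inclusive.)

2

Need earliest j ≥ 9 with right, and (¬left → down) at every k in [9,j-1].
  j=9: rhs fails.
  j=10: rhs fails.
  j=11: rhs holds; lhs holds on [9,10]. k = 2.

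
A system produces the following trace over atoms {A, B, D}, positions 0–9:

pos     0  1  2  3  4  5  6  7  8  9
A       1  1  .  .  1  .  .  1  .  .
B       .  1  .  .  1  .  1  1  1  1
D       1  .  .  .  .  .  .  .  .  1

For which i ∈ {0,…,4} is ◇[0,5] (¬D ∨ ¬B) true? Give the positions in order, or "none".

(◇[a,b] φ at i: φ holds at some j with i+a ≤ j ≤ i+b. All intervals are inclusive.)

0, 1, 2, 3, 4

Evaluate at each i in [0,4]:
  i=0: ✓ (witness j=0)
  i=1: ✓ (witness j=1)
  i=2: ✓ (witness j=2)
  i=3: ✓ (witness j=3)
  i=4: ✓ (witness j=4)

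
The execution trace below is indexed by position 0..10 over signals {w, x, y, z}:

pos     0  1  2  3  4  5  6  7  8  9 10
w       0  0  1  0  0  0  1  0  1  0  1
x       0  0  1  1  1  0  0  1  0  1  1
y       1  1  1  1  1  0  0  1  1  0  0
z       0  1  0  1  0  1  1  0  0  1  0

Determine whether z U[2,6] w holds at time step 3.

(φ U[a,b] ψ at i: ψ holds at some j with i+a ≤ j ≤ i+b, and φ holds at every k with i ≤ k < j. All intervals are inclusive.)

No

Need some j in [5,9] with w, and z at every k in [3,j-1].
  j=5: w false.
  j=6: w holds, but z fails at k=4 → not this j.
  j=7: w false.
  j=8: w holds, but z fails at k=4 → not this j.
  j=9: w false.
No j in the window works → until fails.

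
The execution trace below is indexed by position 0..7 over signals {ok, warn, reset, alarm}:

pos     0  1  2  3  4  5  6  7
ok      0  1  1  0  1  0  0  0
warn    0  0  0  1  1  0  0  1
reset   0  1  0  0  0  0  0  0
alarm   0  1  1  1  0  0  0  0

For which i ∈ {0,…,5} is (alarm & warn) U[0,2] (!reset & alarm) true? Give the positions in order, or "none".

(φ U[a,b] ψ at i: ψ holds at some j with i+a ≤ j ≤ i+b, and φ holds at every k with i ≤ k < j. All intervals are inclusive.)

2, 3

Evaluate at each i in [0,5]:
  i=0: ✗ (lhs fails at k=0 before rhs at j=2)
  i=1: ✗ (lhs fails at k=1 before rhs at j=2)
  i=2: ✓ (rhs at j=2)
  i=3: ✓ (rhs at j=3)
  i=4: ✗ (no rhs in [4,6])
  i=5: ✗ (no rhs in [5,7])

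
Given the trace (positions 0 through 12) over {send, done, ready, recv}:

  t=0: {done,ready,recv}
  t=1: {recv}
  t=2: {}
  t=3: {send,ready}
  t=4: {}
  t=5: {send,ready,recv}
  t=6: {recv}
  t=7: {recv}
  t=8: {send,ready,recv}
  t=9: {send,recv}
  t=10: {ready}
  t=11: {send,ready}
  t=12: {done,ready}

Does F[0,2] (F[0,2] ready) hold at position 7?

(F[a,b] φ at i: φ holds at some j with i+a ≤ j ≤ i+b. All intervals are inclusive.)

True

Check F[0,2] ready at each j in [7,9]:
  j=7: holds (witness at 8)
  j=8: holds (witness at 8)
  j=9: holds (witness at 10)
Found at j=7 → formula holds.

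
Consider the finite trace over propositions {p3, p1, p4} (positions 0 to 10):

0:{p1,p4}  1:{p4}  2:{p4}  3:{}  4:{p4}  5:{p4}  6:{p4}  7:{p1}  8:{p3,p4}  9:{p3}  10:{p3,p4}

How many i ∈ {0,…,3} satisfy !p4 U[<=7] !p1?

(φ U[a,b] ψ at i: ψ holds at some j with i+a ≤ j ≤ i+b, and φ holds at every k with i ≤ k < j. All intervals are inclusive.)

3

Evaluate at each i in [0,3]:
  i=0: ✗ (lhs fails at k=0 before rhs at j=1)
  i=1: ✓ (rhs at j=1)
  i=2: ✓ (rhs at j=2)
  i=3: ✓ (rhs at j=3)
Positions where it holds: {1, 2, 3} → 3.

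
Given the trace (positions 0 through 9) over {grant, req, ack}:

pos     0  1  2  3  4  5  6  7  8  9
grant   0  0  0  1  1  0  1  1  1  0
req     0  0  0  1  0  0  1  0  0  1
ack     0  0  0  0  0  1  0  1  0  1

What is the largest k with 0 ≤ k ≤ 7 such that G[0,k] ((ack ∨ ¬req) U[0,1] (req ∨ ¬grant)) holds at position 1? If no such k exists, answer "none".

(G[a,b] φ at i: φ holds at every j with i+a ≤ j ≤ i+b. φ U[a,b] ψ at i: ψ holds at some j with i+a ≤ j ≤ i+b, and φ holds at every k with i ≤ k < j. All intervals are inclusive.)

((ack ∨ ¬req) U[0,1] (req ∨ ¬grant)) must hold from j=1 onward; find where it first fails.
  j=1: holds
  j=2: holds
  j=3: holds
  j=4: holds
  j=5: holds
  j=6: holds
  j=7: fails
Holds on [1,6], so largest k = 5.

5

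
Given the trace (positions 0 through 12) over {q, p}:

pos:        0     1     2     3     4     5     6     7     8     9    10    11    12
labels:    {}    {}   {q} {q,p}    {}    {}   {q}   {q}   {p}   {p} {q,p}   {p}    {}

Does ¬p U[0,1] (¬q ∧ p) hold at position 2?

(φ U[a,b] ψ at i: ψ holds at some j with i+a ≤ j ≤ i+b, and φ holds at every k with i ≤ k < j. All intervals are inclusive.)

Need some j in [2,3] with (¬q ∧ p), and ¬p at every k in [2,j-1].
  j=2: (¬q ∧ p) false.
  j=3: (¬q ∧ p) false.
No j in the window works → until fails.

Does not hold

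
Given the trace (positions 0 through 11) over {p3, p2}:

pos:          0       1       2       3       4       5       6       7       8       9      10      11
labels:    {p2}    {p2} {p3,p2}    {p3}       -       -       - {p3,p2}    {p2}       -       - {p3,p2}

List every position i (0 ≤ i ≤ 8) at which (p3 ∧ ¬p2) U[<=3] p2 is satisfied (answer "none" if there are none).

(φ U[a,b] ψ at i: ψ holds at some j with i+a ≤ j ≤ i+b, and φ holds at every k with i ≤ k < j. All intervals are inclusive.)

Evaluate at each i in [0,8]:
  i=0: ✓ (rhs at j=0)
  i=1: ✓ (rhs at j=1)
  i=2: ✓ (rhs at j=2)
  i=3: ✗ (no rhs in [3,6])
  i=4: ✗ (lhs fails at k=4 before rhs at j=7)
  i=5: ✗ (lhs fails at k=5 before rhs at j=7)
  i=6: ✗ (lhs fails at k=6 before rhs at j=7)
  i=7: ✓ (rhs at j=7)
  i=8: ✓ (rhs at j=8)

0, 1, 2, 7, 8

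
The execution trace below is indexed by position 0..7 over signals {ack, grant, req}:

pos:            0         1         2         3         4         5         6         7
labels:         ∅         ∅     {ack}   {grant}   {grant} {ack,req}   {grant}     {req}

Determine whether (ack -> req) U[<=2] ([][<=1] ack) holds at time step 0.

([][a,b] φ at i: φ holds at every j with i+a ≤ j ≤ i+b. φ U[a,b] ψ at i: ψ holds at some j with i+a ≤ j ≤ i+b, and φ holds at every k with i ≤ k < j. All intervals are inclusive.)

Need some j in [0,2] with [][<=1] ack, and (ack -> req) at every k in [0,j-1].
  j=0: [][<=1] ack — fails at 0.
  j=1: [][<=1] ack — fails at 1.
  j=2: [][<=1] ack — fails at 3.
No j in the window works → until fails.

Does not hold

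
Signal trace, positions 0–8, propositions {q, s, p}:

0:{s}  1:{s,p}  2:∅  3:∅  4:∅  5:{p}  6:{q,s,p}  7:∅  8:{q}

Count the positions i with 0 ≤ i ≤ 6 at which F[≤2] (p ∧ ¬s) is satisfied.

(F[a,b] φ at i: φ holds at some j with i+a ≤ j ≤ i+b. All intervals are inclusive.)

Evaluate at each i in [0,6]:
  i=0: ✗ (none in [0,2])
  i=1: ✗ (none in [1,3])
  i=2: ✗ (none in [2,4])
  i=3: ✓ (witness j=5)
  i=4: ✓ (witness j=5)
  i=5: ✓ (witness j=5)
  i=6: ✗ (none in [6,8])
Positions where it holds: {3, 4, 5} → 3.

3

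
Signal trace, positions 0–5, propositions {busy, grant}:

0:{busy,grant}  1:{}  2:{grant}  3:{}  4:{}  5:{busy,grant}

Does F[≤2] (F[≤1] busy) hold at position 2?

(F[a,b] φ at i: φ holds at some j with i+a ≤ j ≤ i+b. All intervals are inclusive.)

True

Check F[≤1] busy at each j in [2,4]:
  j=2: fails (none in [2,3])
  j=3: fails (none in [3,4])
  j=4: holds (witness at 5)
Found at j=4 → formula holds.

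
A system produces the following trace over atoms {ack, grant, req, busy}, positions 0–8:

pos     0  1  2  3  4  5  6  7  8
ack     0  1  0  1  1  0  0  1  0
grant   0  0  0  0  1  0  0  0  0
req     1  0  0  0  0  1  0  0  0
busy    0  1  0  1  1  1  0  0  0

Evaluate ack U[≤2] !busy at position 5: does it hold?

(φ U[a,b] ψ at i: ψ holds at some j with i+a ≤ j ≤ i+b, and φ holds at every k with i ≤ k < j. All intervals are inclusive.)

Need some j in [5,7] with !busy, and ack at every k in [5,j-1].
  j=5: !busy false.
  j=6: !busy holds, but ack fails at k=5 → not this j.
  j=7: !busy holds, but ack fails at k=5 → not this j.
No j in the window works → until fails.

False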